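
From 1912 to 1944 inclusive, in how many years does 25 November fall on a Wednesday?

Track 25 November's weekday year by year (advancing +1, or +2 across a Feb 29):
  1912: Mon  1913: Tue (+1)  1914: Wed (+1) ✓  1915: Thu (+1)  1916: Sat (+2)
  1917: Sun (+1)  1918: Mon (+1)  1919: Tue (+1)  1920: Thu (+2)  1921: Fri (+1)
  1922: Sat (+1)  1923: Sun (+1)  1924: Tue (+2)  1925: Wed (+1) ✓  … (5 more years) …
  1931: Wed (+1) ✓  1932: Fri (+2)  1933: Sat (+1)  1934: Sun (+1)  1935: Mon (+1)
  1936: Wed (+2) ✓  1937: Thu (+1)  1938: Fri (+1)  1939: Sat (+1)  1940: Mon (+2)
  1941: Tue (+1)  1942: Wed (+1) ✓  1943: Thu (+1)  1944: Sat (+2)
Wednesday years: 1914, 1925, 1931, 1936, 1942 — 5 in total.

5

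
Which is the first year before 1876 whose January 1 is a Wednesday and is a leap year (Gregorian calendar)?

1868

Jan 1 advances by 2 weekdays after a leap year and by 1 after a common year.
1876: Jan 1 is Saturday (leap).
1875: Friday
1874: Thursday
1873: Wednesday
1872: Monday (leap)
1871: Sunday
1870: Saturday
1869: Friday
1868: Wednesday (leap)
1868 begins on a Wednesday and is a leap year.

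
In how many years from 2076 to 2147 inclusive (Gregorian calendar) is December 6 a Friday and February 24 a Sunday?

7

Check each year's weekday for December 6 and February 24:
  2076: Sun/Mon  2077: Mon/Wed  2078: Tue/Thu  2079: Wed/Fri  2080: Fri/Sat  2081: Sat/Mon  2082: Sun/Tue  2083: Mon/Wed  2084: Wed/Thu  2085: Thu/Sat  2086: Fri/Sun ✓  2087: Sat/Mon  2088: Mon/Tue  2089: Tue/Thu  …(44 more)…  2134: Mon/Wed  2135: Tue/Thu  2136: Thu/Fri  2137: Fri/Sun ✓  2138: Sat/Mon  2139: Sun/Tue  2140: Tue/Wed  2141: Wed/Fri  2142: Thu/Sat  2143: Fri/Sun ✓  2144: Sun/Mon  2145: Mon/Wed  2146: Tue/Thu  2147: Wed/Fri
Both conditions hold in: 2086, 2097, 2109, 2115, 2126, 2137, 2143 — 7.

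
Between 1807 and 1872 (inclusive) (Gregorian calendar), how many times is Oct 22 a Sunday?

Track Oct 22's weekday year by year (advancing +1, or +2 across a Feb 29):
  1807: Thu  1808: Sat (+2)  1809: Sun (+1) ✓  1810: Mon (+1)  1811: Tue (+1)
  1812: Thu (+2)  1813: Fri (+1)  1814: Sat (+1)  1815: Sun (+1) ✓  1816: Tue (+2)
  1817: Wed (+1)  1818: Thu (+1)  1819: Fri (+1)  1820: Sun (+2) ✓  … (38 more years) …
  1859: Sat (+1)  1860: Mon (+2)  1861: Tue (+1)  1862: Wed (+1)  1863: Thu (+1)
  1864: Sat (+2)  1865: Sun (+1) ✓  1866: Mon (+1)  1867: Tue (+1)  1868: Thu (+2)
  1869: Fri (+1)  1870: Sat (+1)  1871: Sun (+1) ✓  1872: Tue (+2)
Sunday years: 1809, 1815, 1820, 1826, 1837, 1843, 1848, 1854, 1865, 1871 — 10 in total.

10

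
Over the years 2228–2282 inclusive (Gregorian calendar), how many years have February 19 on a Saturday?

Track February 19's weekday year by year (advancing +1, or +2 across a Feb 29):
  2228: Tue  2229: Thu (+2)  2230: Fri (+1)  2231: Sat (+1) ✓  2232: Sun (+1)
  2233: Tue (+2)  2234: Wed (+1)  2235: Thu (+1)  2236: Fri (+1)  2237: Sun (+2)
  2238: Mon (+1)  2239: Tue (+1)  2240: Wed (+1)  2241: Fri (+2)  … (27 more years) …
  2269: Fri (+2)  2270: Sat (+1) ✓  2271: Sun (+1)  2272: Mon (+1)  2273: Wed (+2)
  2274: Thu (+1)  2275: Fri (+1)  2276: Sat (+1) ✓  2277: Mon (+2)  2278: Tue (+1)
  2279: Wed (+1)  2280: Thu (+1)  2281: Sat (+2) ✓  2282: Sun (+1)
Saturday years: 2231, 2242, 2248, 2253, 2259, 2270, 2276, 2281 — 8 in total.

8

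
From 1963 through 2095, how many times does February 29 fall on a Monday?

Leap years in 1963–2095: 33 of them.
Feb 29 weekday advances by 5 (mod 7) from one leap year to the next four years later (or differs when a century non-leap intervenes).
Leap-day weekdays: 1964:Sat 1968:Thu 1972:Tue 1976:Sun 1980:Fri 1984:Wed 1988:Mon✓ 1992:Sat 1996:Thu 2000:Tue 2004:Sun 2008:Fri 2012:Wed …(7 more)… 2044:Mon✓ 2048:Sat 2052:Thu 2056:Tue 2060:Sun 2064:Fri 2068:Wed 2072:Mon✓ 2076:Sat 2080:Thu 2084:Tue 2088:Sun 2092:Fri
Monday: 1988, 2016, 2044, 2072 → 4.

4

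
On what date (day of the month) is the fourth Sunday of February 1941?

February 1, 1941 is a Saturday, so the first Sunday is the 2nd.
The fourth Sunday is 2 + 21 = 23.

23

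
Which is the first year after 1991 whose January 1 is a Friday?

1993

Jan 1 advances by 2 weekdays after a leap year and by 1 after a common year.
1991: Jan 1 is Tuesday.
1992: Wednesday (leap)
1993: Friday
1993 begins on a Friday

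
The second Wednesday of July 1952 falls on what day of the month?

9

July 1, 1952 is a Tuesday, so the first Wednesday is the 2nd.
The second Wednesday is 2 + 7 = 9.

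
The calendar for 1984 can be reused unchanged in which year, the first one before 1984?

1956

Two years share a calendar iff Jan 1 falls on the same weekday and both are leap or both are common. 1984: Jan 1 is Sunday, leap year.
1983: Jan 1 Saturday, common
1982: Jan 1 Friday, common
1981: Jan 1 Thursday, common
1980: Jan 1 Tuesday, leap
1979: Jan 1 Monday, common
1978: Jan 1 Sunday, common
1977: Jan 1 Saturday, common
1976: Jan 1 Thursday, leap
1975: Jan 1 Wednesday, common
1974: Jan 1 Tuesday, common
1973: Jan 1 Monday, common
1972: Jan 1 Saturday, leap
1971: Jan 1 Friday, common
1970: Jan 1 Thursday, common
1969: Jan 1 Wednesday, common
1968: Jan 1 Monday, leap
1967: Jan 1 Sunday, common
1966: Jan 1 Saturday, common
1965: Jan 1 Friday, common
1964: Jan 1 Wednesday, leap
1963: Jan 1 Tuesday, common
1962: Jan 1 Monday, common
1961: Jan 1 Sunday, common
1960: Jan 1 Friday, leap
1959: Jan 1 Thursday, common
1958: Jan 1 Wednesday, common
1957: Jan 1 Tuesday, common
1956: Jan 1 Sunday, leap
1956 matches on both conditions.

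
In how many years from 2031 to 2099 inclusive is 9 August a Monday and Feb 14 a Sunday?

7

Check each year's weekday for 9 August and Feb 14:
  2031: Sat/Fri  2032: Mon/Sat  2033: Tue/Mon  2034: Wed/Tue  2035: Thu/Wed  2036: Sat/Thu  2037: Sun/Sat  2038: Mon/Sun ✓  2039: Tue/Mon  2040: Thu/Tue  2041: Fri/Thu  2042: Sat/Fri  2043: Sun/Sat  2044: Tue/Sun  …(41 more)…  2086: Fri/Thu  2087: Sat/Fri  2088: Mon/Sat  2089: Tue/Mon  2090: Wed/Tue  2091: Thu/Wed  2092: Sat/Thu  2093: Sun/Sat  2094: Mon/Sun ✓  2095: Tue/Mon  2096: Thu/Tue  2097: Fri/Thu  2098: Sat/Fri  2099: Sun/Sat
Both conditions hold in: 2038, 2049, 2055, 2066, 2077, 2083, 2094 — 7.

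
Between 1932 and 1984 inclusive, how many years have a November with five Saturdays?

November has 30 days; it has five Saturdays when Saturday falls among the first (month-length − 28) days — i.e. when November 1 is one of Saturday/Friday.
November 1 by year: 1932:Tue 1933:Wed 1934:Thu 1935:Fri✓ 1936:Sun 1937:Mon 1938:Tue 1939:Wed 1940:Fri✓ 1941:Sat✓ 1942:Sun 1943:Mon 1944:Wed 1945:Thu 1946:Fri✓ …(23 more)… 1970:Sun 1971:Mon 1972:Wed 1973:Thu 1974:Fri✓ 1975:Sat✓ 1976:Mon 1977:Tue 1978:Wed 1979:Thu 1980:Sat✓ 1981:Sun 1982:Mon 1983:Tue 1984:Thu
Years with five Saturdays: 1935, 1940, 1941, 1946, 1947, 1952, 1957, 1958, 1963, 1968, 1969, 1974, 1975, 1980 → 14.

14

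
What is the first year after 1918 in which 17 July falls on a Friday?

1925

From one year to the next, a fixed date's weekday advances by 1, or by 2 when a Feb 29 lies between the two dates.
1918: July 17 is Wednesday.
1919: Thursday (+1)
1920: Saturday (+2)
1921: Sunday (+1)
1922: Monday (+1)
1923: Tuesday (+1)
1924: Thursday (+2)
1925: Friday (+1)
17 July falls on a Friday in 1925.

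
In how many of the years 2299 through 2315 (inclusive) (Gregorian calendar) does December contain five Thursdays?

December has 31 days; it has five Thursdays when Thursday falls among the first (month-length − 28) days — i.e. when December 1 is one of Thursday/Wednesday/Tuesday.
December 1 by year: 2299:Fri 2300:Sat 2301:Sun 2302:Mon 2303:Tue✓ 2304:Thu✓ 2305:Fri 2306:Sat 2307:Sun 2308:Tue✓ 2309:Wed✓ 2310:Thu✓ 2311:Fri 2312:Sun 2313:Mon 2314:Tue✓ 2315:Wed✓
Years with five Thursdays: 2303, 2304, 2308, 2309, 2310, 2314, 2315 → 7.

7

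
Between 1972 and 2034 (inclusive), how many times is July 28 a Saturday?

Track July 28's weekday year by year (advancing +1, or +2 across a Feb 29):
  1972: Fri  1973: Sat (+1) ✓  1974: Sun (+1)  1975: Mon (+1)  1976: Wed (+2)
  1977: Thu (+1)  1978: Fri (+1)  1979: Sat (+1) ✓  1980: Mon (+2)  1981: Tue (+1)
  1982: Wed (+1)  1983: Thu (+1)  1984: Sat (+2) ✓  1985: Sun (+1)  … (35 more years) …
  2021: Wed (+1)  2022: Thu (+1)  2023: Fri (+1)  2024: Sun (+2)  2025: Mon (+1)
  2026: Tue (+1)  2027: Wed (+1)  2028: Fri (+2)  2029: Sat (+1) ✓  2030: Sun (+1)
  2031: Mon (+1)  2032: Wed (+2)  2033: Thu (+1)  2034: Fri (+1)
Saturday years: 1973, 1979, 1984, 1990, 2001, 2007, 2012, 2018, 2029 — 9 in total.

9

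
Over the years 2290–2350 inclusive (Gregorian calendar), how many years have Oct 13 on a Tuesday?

9

Track Oct 13's weekday year by year (advancing +1, or +2 across a Feb 29):
  2290: Mon  2291: Tue (+1) ✓  2292: Thu (+2)  2293: Fri (+1)  2294: Sat (+1)
  2295: Sun (+1)  2296: Tue (+2) ✓  2297: Wed (+1)  2298: Thu (+1)  2299: Fri (+1)
  2300: Sat (+1)  2301: Sun (+1)  2302: Mon (+1)  2303: Tue (+1) ✓  … (33 more years) …
  2337: Wed (+1)  2338: Thu (+1)  2339: Fri (+1)  2340: Sun (+2)  2341: Mon (+1)
  2342: Tue (+1) ✓  2343: Wed (+1)  2344: Fri (+2)  2345: Sat (+1)  2346: Sun (+1)
  2347: Mon (+1)  2348: Wed (+2)  2349: Thu (+1)  2350: Fri (+1)
Tuesday years: 2291, 2296, 2303, 2308, 2314, 2325, 2331, 2336, 2342 — 9 in total.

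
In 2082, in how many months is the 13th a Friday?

Check the 13th of each month of 2082: Jan 13: Tue, Feb 13: Fri, Mar 13: Fri, Apr 13: Mon, May 13: Wed, Jun 13: Sat, Jul 13: Mon, Aug 13: Thu, Sep 13: Sun, Oct 13: Tue, Nov 13: Fri, Dec 13: Sun.
Friday occurs in February, March, November — 3 months.

3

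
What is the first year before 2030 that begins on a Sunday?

2023

Jan 1 advances by 2 weekdays after a leap year and by 1 after a common year.
2030: Jan 1 is Tuesday.
2029: Monday
2028: Saturday (leap)
2027: Friday
2026: Thursday
2025: Wednesday
2024: Monday (leap)
2023: Sunday
2023 begins on a Sunday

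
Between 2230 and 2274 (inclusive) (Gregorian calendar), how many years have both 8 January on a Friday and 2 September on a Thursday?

Check each year's weekday for 8 January and 2 September:
  2230: Fri/Thu ✓  2231: Sat/Fri  2232: Sun/Sun  2233: Tue/Mon  2234: Wed/Tue  2235: Thu/Wed  2236: Fri/Fri  2237: Sun/Sat  2238: Mon/Sun  2239: Tue/Mon  2240: Wed/Wed  2241: Fri/Thu ✓  2242: Sat/Fri  2243: Sun/Sat  …(17 more)…  2261: Tue/Mon  2262: Wed/Tue  2263: Thu/Wed  2264: Fri/Fri  2265: Sun/Sat  2266: Mon/Sun  2267: Tue/Mon  2268: Wed/Wed  2269: Fri/Thu ✓  2270: Sat/Fri  2271: Sun/Sat  2272: Mon/Mon  2273: Wed/Tue  2274: Thu/Wed
Both conditions hold in: 2230, 2241, 2247, 2258, 2269 — 5.

5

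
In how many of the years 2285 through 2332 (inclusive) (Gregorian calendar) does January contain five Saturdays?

21

January has 31 days; it has five Saturdays when Saturday falls among the first (month-length − 28) days — i.e. when January 1 is one of Saturday/Friday/Thursday.
January 1 by year: 2285:Thu✓ 2286:Fri✓ 2287:Sat✓ 2288:Sun 2289:Tue 2290:Wed 2291:Thu✓ 2292:Fri✓ 2293:Sun 2294:Mon 2295:Tue 2296:Wed 2297:Fri✓ 2298:Sat✓ 2299:Sun …(18 more)… 2318:Tue 2319:Wed 2320:Thu✓ 2321:Sat✓ 2322:Sun 2323:Mon 2324:Tue 2325:Thu✓ 2326:Fri✓ 2327:Sat✓ 2328:Sun 2329:Tue 2330:Wed 2331:Thu✓ 2332:Fri✓
Years with five Saturdays: 2285, 2286, 2287, 2291, 2292, 2297, 2298, 2303, 2304, 2309, 2310, 2314, 2315, 2316, 2320, 2321, 2325, 2326, 2327, 2331, 2332 → 21.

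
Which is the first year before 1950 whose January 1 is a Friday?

1943

Jan 1 advances by 2 weekdays after a leap year and by 1 after a common year.
1950: Jan 1 is Sunday.
1949: Saturday
1948: Thursday (leap)
1947: Wednesday
1946: Tuesday
1945: Monday
1944: Saturday (leap)
1943: Friday
1943 begins on a Friday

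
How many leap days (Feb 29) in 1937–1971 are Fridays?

Leap years in 1937–1971: 8 of them.
Feb 29 weekday advances by 5 (mod 7) from one leap year to the next four years later (or differs when a century non-leap intervenes).
Leap-day weekdays: 1940:Thu 1944:Tue 1948:Sun 1952:Fri✓ 1956:Wed 1960:Mon 1964:Sat 1968:Thu
Friday: 1952 → 1.

1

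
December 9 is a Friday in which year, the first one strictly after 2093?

From one year to the next, a fixed date's weekday advances by 1, or by 2 when a Feb 29 lies between the two dates.
2093: December 9 is Wednesday.
2094: Thursday (+1)
2095: Friday (+1)
December 9 falls on a Friday in 2095.

2095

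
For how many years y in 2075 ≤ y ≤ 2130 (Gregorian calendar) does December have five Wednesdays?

December has 31 days; it has five Wednesdays when Wednesday falls among the first (month-length − 28) days — i.e. when December 1 is one of Wednesday/Tuesday/Monday.
December 1 by year: 2075:Sun 2076:Tue✓ 2077:Wed✓ 2078:Thu 2079:Fri 2080:Sun 2081:Mon✓ 2082:Tue✓ 2083:Wed✓ 2084:Fri 2085:Sat 2086:Sun 2087:Mon✓ 2088:Wed✓ 2089:Thu …(26 more)… 2116:Tue✓ 2117:Wed✓ 2118:Thu 2119:Fri 2120:Sun 2121:Mon✓ 2122:Tue✓ 2123:Wed✓ 2124:Fri 2125:Sat 2126:Sun 2127:Mon✓ 2128:Wed✓ 2129:Thu 2130:Fri
Years with five Wednesdays: 2076, 2077, 2081, 2082, 2083, 2087, 2088, 2092, 2093, 2094, 2098, 2099, 2100, 2104, 2105, 2106, 2110, 2111, 2116, 2117, 2121, 2122, 2123, 2127, 2128 → 25.

25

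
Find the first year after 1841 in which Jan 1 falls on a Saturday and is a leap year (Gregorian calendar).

Jan 1 advances by 2 weekdays after a leap year and by 1 after a common year.
1841: Jan 1 is Friday.
1842: Saturday
1843: Sunday
1844: Monday (leap)
1845: Wednesday
1846: Thursday
1847: Friday
1848: Saturday (leap)
1848 begins on a Saturday and is a leap year.

1848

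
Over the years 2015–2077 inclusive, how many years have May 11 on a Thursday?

9

Track May 11's weekday year by year (advancing +1, or +2 across a Feb 29):
  2015: Mon  2016: Wed (+2)  2017: Thu (+1) ✓  2018: Fri (+1)  2019: Sat (+1)
  2020: Mon (+2)  2021: Tue (+1)  2022: Wed (+1)  2023: Thu (+1) ✓  2024: Sat (+2)
  2025: Sun (+1)  2026: Mon (+1)  2027: Tue (+1)  2028: Thu (+2) ✓  … (35 more years) …
  2064: Sun (+2)  2065: Mon (+1)  2066: Tue (+1)  2067: Wed (+1)  2068: Fri (+2)
  2069: Sat (+1)  2070: Sun (+1)  2071: Mon (+1)  2072: Wed (+2)  2073: Thu (+1) ✓
  2074: Fri (+1)  2075: Sat (+1)  2076: Mon (+2)  2077: Tue (+1)
Thursday years: 2017, 2023, 2028, 2034, 2045, 2051, 2056, 2062, 2073 — 9 in total.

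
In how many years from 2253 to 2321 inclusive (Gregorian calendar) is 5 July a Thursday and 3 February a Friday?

Check each year's weekday for 5 July and 3 February:
  2253: Tue/Thu  2254: Wed/Fri  2255: Thu/Sat  2256: Sat/Sun  2257: Sun/Tue  2258: Mon/Wed  2259: Tue/Thu  2260: Thu/Fri ✓  2261: Fri/Sun  2262: Sat/Mon  2263: Sun/Tue  2264: Tue/Wed  2265: Wed/Fri  2266: Thu/Sat  …(41 more)…  2308: Sun/Mon  2309: Mon/Wed  2310: Tue/Thu  2311: Wed/Fri  2312: Fri/Sat  2313: Sat/Mon  2314: Sun/Tue  2315: Mon/Wed  2316: Wed/Thu  2317: Thu/Sat  2318: Fri/Sun  2319: Sat/Mon  2320: Mon/Tue  2321: Tue/Thu
Both conditions hold in: 2260, 2288 — 2.

2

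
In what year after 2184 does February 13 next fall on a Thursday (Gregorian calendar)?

From one year to the next, a fixed date's weekday advances by 1, or by 2 when a Feb 29 lies between the two dates.
2184: February 13 is Friday.
2185: Sunday (+2)
2186: Monday (+1)
2187: Tuesday (+1)
2188: Wednesday (+1)
2189: Friday (+2)
2190: Saturday (+1)
2191: Sunday (+1)
2192: Monday (+1)
2193: Wednesday (+2)
2194: Thursday (+1)
February 13 falls on a Thursday in 2194.

2194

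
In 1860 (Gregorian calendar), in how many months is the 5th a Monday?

2

Check the 5th of each month of 1860: Jan 5: Thu, Feb 5: Sun, Mar 5: Mon, Apr 5: Thu, May 5: Sat, Jun 5: Tue, Jul 5: Thu, Aug 5: Sun, Sep 5: Wed, Oct 5: Fri, Nov 5: Mon, Dec 5: Wed.
Monday occurs in March, November — 2 months.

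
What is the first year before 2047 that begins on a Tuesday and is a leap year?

2036

Jan 1 advances by 2 weekdays after a leap year and by 1 after a common year.
2047: Jan 1 is Tuesday.
2046: Monday
2045: Sunday
2044: Friday (leap)
2043: Thursday
2042: Wednesday
2041: Tuesday
2040: Sunday (leap)
2039: Saturday
2038: Friday
2037: Thursday
2036: Tuesday (leap)
2036 begins on a Tuesday and is a leap year.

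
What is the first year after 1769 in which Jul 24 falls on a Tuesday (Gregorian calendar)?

From one year to the next, a fixed date's weekday advances by 1, or by 2 when a Feb 29 lies between the two dates.
1769: July 24 is Monday.
1770: Tuesday (+1)
Jul 24 falls on a Tuesday in 1770.

1770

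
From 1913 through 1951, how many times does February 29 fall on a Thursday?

1

Leap years in 1913–1951: 9 of them.
Feb 29 weekday advances by 5 (mod 7) from one leap year to the next four years later (or differs when a century non-leap intervenes).
Leap-day weekdays: 1916:Tue 1920:Sun 1924:Fri 1928:Wed 1932:Mon 1936:Sat 1940:Thu✓ 1944:Tue 1948:Sun
Thursday: 1940 → 1.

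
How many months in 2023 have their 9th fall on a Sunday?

Check the 9th of each month of 2023: Jan 9: Mon, Feb 9: Thu, Mar 9: Thu, Apr 9: Sun, May 9: Tue, Jun 9: Fri, Jul 9: Sun, Aug 9: Wed, Sep 9: Sat, Oct 9: Mon, Nov 9: Thu, Dec 9: Sat.
Sunday occurs in April, July — 2 months.

2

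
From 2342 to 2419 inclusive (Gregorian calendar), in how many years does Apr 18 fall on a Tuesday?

Track Apr 18's weekday year by year (advancing +1, or +2 across a Feb 29):
  2342: Sat  2343: Sun (+1)  2344: Tue (+2) ✓  2345: Wed (+1)  2346: Thu (+1)
  2347: Fri (+1)  2348: Sun (+2)  2349: Mon (+1)  2350: Tue (+1) ✓  2351: Wed (+1)
  2352: Fri (+2)  2353: Sat (+1)  2354: Sun (+1)  2355: Mon (+1)  … (50 more years) …
  2406: Tue (+1) ✓  2407: Wed (+1)  2408: Fri (+2)  2409: Sat (+1)  2410: Sun (+1)
  2411: Mon (+1)  2412: Wed (+2)  2413: Thu (+1)  2414: Fri (+1)  2415: Sat (+1)
  2416: Mon (+2)  2417: Tue (+1) ✓  2418: Wed (+1)  2419: Thu (+1)
Tuesday years: 2344, 2350, 2361, 2367, 2372, 2378, 2389, 2395, 2400, 2406, 2417 — 11 in total.

11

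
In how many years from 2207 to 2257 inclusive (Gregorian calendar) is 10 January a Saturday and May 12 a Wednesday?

2

Check each year's weekday for 10 January and May 12:
  2207: Sat/Tue  2208: Sun/Thu  2209: Tue/Fri  2210: Wed/Sat  2211: Thu/Sun  2212: Fri/Tue  2213: Sun/Wed  2214: Mon/Thu  2215: Tue/Fri  2216: Wed/Sun  2217: Fri/Mon  2218: Sat/Tue  2219: Sun/Wed  2220: Mon/Fri  …(23 more)…  2244: Wed/Sun  2245: Fri/Mon  2246: Sat/Tue  2247: Sun/Wed  2248: Mon/Fri  2249: Wed/Sat  2250: Thu/Sun  2251: Fri/Mon  2252: Sat/Wed ✓  2253: Mon/Thu  2254: Tue/Fri  2255: Wed/Sat  2256: Thu/Mon  2257: Sat/Tue
Both conditions hold in: 2224, 2252 — 2.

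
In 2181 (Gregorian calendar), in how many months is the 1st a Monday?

2

Check the 1st of each month of 2181: Jan 1: Mon, Feb 1: Thu, Mar 1: Thu, Apr 1: Sun, May 1: Tue, Jun 1: Fri, Jul 1: Sun, Aug 1: Wed, Sep 1: Sat, Oct 1: Mon, Nov 1: Thu, Dec 1: Sat.
Monday occurs in January, October — 2 months.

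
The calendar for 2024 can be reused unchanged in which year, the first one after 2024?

2052

Two years share a calendar iff Jan 1 falls on the same weekday and both are leap or both are common. 2024: Jan 1 is Monday, leap year.
2025: Jan 1 Wednesday, common
2026: Jan 1 Thursday, common
2027: Jan 1 Friday, common
2028: Jan 1 Saturday, leap
2029: Jan 1 Monday, common
2030: Jan 1 Tuesday, common
2031: Jan 1 Wednesday, common
2032: Jan 1 Thursday, leap
2033: Jan 1 Saturday, common
2034: Jan 1 Sunday, common
2035: Jan 1 Monday, common
2036: Jan 1 Tuesday, leap
2037: Jan 1 Thursday, common
2038: Jan 1 Friday, common
2039: Jan 1 Saturday, common
2040: Jan 1 Sunday, leap
2041: Jan 1 Tuesday, common
2042: Jan 1 Wednesday, common
2043: Jan 1 Thursday, common
2044: Jan 1 Friday, leap
2045: Jan 1 Sunday, common
2046: Jan 1 Monday, common
2047: Jan 1 Tuesday, common
2048: Jan 1 Wednesday, leap
2049: Jan 1 Friday, common
2050: Jan 1 Saturday, common
2051: Jan 1 Sunday, common
2052: Jan 1 Monday, leap
2052 matches on both conditions.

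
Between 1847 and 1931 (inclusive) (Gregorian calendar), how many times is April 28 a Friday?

12

Track April 28's weekday year by year (advancing +1, or +2 across a Feb 29):
  1847: Wed  1848: Fri (+2) ✓  1849: Sat (+1)  1850: Sun (+1)  1851: Mon (+1)
  1852: Wed (+2)  1853: Thu (+1)  1854: Fri (+1) ✓  1855: Sat (+1)  1856: Mon (+2)
  1857: Tue (+1)  1858: Wed (+1)  1859: Thu (+1)  1860: Sat (+2)  … (57 more years) …
  1918: Sun (+1)  1919: Mon (+1)  1920: Wed (+2)  1921: Thu (+1)  1922: Fri (+1) ✓
  1923: Sat (+1)  1924: Mon (+2)  1925: Tue (+1)  1926: Wed (+1)  1927: Thu (+1)
  1928: Sat (+2)  1929: Sun (+1)  1930: Mon (+1)  1931: Tue (+1)
Friday years: 1848, 1854, 1865, 1871, 1876, 1882, 1893, 1899, 1905, 1911, 1916, 1922 — 12 in total.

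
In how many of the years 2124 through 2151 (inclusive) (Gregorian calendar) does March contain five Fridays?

12

March has 31 days; it has five Fridays when Friday falls among the first (month-length − 28) days — i.e. when March 1 is one of Friday/Thursday/Wednesday.
March 1 by year: 2124:Wed✓ 2125:Thu✓ 2126:Fri✓ 2127:Sat 2128:Mon 2129:Tue 2130:Wed✓ 2131:Thu✓ 2132:Sat 2133:Sun 2134:Mon 2135:Tue 2136:Thu✓ 2137:Fri✓ 2138:Sat 2139:Sun 2140:Tue 2141:Wed✓ 2142:Thu✓ 2143:Fri✓ 2144:Sun 2145:Mon 2146:Tue 2147:Wed✓ 2148:Fri✓ 2149:Sat 2150:Sun 2151:Mon
Years with five Fridays: 2124, 2125, 2126, 2130, 2131, 2136, 2137, 2141, 2142, 2143, 2147, 2148 → 12.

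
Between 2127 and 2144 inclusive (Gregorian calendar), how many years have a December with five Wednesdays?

December has 31 days; it has five Wednesdays when Wednesday falls among the first (month-length − 28) days — i.e. when December 1 is one of Wednesday/Tuesday/Monday.
December 1 by year: 2127:Mon✓ 2128:Wed✓ 2129:Thu 2130:Fri 2131:Sat 2132:Mon✓ 2133:Tue✓ 2134:Wed✓ 2135:Thu 2136:Sat 2137:Sun 2138:Mon✓ 2139:Tue✓ 2140:Thu 2141:Fri 2142:Sat 2143:Sun 2144:Tue✓
Years with five Wednesdays: 2127, 2128, 2132, 2133, 2134, 2138, 2139, 2144 → 8.

8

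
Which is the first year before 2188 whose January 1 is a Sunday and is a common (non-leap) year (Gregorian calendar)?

2186

Jan 1 advances by 2 weekdays after a leap year and by 1 after a common year.
2188: Jan 1 is Tuesday (leap).
2187: Monday
2186: Sunday
2186 begins on a Sunday and is a common year.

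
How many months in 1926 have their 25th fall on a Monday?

2

Check the 25th of each month of 1926: Jan 25: Mon, Feb 25: Thu, Mar 25: Thu, Apr 25: Sun, May 25: Tue, Jun 25: Fri, Jul 25: Sun, Aug 25: Wed, Sep 25: Sat, Oct 25: Mon, Nov 25: Thu, Dec 25: Sat.
Monday occurs in January, October — 2 months.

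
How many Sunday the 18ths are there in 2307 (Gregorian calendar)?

1

Check the 18th of each month of 2307: Jan 18: Fri, Feb 18: Mon, Mar 18: Mon, Apr 18: Thu, May 18: Sat, Jun 18: Tue, Jul 18: Thu, Aug 18: Sun, Sep 18: Wed, Oct 18: Fri, Nov 18: Mon, Dec 18: Wed.
Sunday occurs in August — 1 month.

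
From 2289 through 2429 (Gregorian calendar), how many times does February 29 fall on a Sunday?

4

Leap years in 2289–2429: 34 of them.
Feb 29 weekday advances by 5 (mod 7) from one leap year to the next four years later (or differs when a century non-leap intervenes).
Leap-day weekdays: 2292:Mon 2296:Sat 2304:Mon 2308:Sat 2312:Thu 2316:Tue 2320:Sun✓ 2324:Fri 2328:Wed 2332:Mon 2336:Sat 2340:Thu 2344:Tue …(8 more)… 2380:Fri 2384:Wed 2388:Mon 2392:Sat 2396:Thu 2400:Tue 2404:Sun✓ 2408:Fri 2412:Wed 2416:Mon 2420:Sat 2424:Thu 2428:Tue
Sunday: 2320, 2348, 2376, 2404 → 4.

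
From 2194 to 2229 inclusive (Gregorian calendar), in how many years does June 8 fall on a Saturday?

5

Track June 8's weekday year by year (advancing +1, or +2 across a Feb 29):
  2194: Sun  2195: Mon (+1)  2196: Wed (+2)  2197: Thu (+1)  2198: Fri (+1)
  2199: Sat (+1) ✓  2200: Sun (+1)  2201: Mon (+1)  2202: Tue (+1)  2203: Wed (+1)
  2204: Fri (+2)  2205: Sat (+1) ✓  2206: Sun (+1)  2207: Mon (+1)  … (8 more years) …
  2216: Sat (+2) ✓  2217: Sun (+1)  2218: Mon (+1)  2219: Tue (+1)  2220: Thu (+2)
  2221: Fri (+1)  2222: Sat (+1) ✓  2223: Sun (+1)  2224: Tue (+2)  2225: Wed (+1)
  2226: Thu (+1)  2227: Fri (+1)  2228: Sun (+2)  2229: Mon (+1)
Saturday years: 2199, 2205, 2211, 2216, 2222 — 5 in total.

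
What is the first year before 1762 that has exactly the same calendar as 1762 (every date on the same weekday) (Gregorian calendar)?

Two years share a calendar iff Jan 1 falls on the same weekday and both are leap or both are common. 1762: Jan 1 is Friday, common year.
1761: Jan 1 Thursday, common
1760: Jan 1 Tuesday, leap
1759: Jan 1 Monday, common
1758: Jan 1 Sunday, common
1757: Jan 1 Saturday, common
1756: Jan 1 Thursday, leap
1755: Jan 1 Wednesday, common
1754: Jan 1 Tuesday, common
1753: Jan 1 Monday, common
1752: Jan 1 Saturday, leap
1751: Jan 1 Friday, common
1751 matches on both conditions.

1751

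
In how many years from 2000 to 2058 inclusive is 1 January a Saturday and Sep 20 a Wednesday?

3

Check each year's weekday for 1 January and Sep 20:
  2000: Sat/Wed ✓  2001: Mon/Thu  2002: Tue/Fri  2003: Wed/Sat  2004: Thu/Mon  2005: Sat/Tue  2006: Sun/Wed  2007: Mon/Thu  2008: Tue/Sat  2009: Thu/Sun  2010: Fri/Mon  2011: Sat/Tue  2012: Sun/Thu  2013: Tue/Fri  …(31 more)…  2045: Sun/Wed  2046: Mon/Thu  2047: Tue/Fri  2048: Wed/Sun  2049: Fri/Mon  2050: Sat/Tue  2051: Sun/Wed  2052: Mon/Fri  2053: Wed/Sat  2054: Thu/Sun  2055: Fri/Mon  2056: Sat/Wed ✓  2057: Mon/Thu  2058: Tue/Fri
Both conditions hold in: 2000, 2028, 2056 — 3.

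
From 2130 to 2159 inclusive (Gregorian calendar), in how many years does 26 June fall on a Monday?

5

Track 26 June's weekday year by year (advancing +1, or +2 across a Feb 29):
  2130: Mon ✓  2131: Tue (+1)  2132: Thu (+2)  2133: Fri (+1)  2134: Sat (+1)
  2135: Sun (+1)  2136: Tue (+2)  2137: Wed (+1)  2138: Thu (+1)  2139: Fri (+1)
  2140: Sun (+2)  2141: Mon (+1) ✓  2142: Tue (+1)  2143: Wed (+1)  2144: Fri (+2)
  2145: Sat (+1)  2146: Sun (+1)  2147: Mon (+1) ✓  2148: Wed (+2)  2149: Thu (+1)
  2150: Fri (+1)  2151: Sat (+1)  2152: Mon (+2) ✓  2153: Tue (+1)  2154: Wed (+1)
  2155: Thu (+1)  2156: Sat (+2)  2157: Sun (+1)  2158: Mon (+1) ✓  2159: Tue (+1)
Monday years: 2130, 2141, 2147, 2152, 2158 — 5 in total.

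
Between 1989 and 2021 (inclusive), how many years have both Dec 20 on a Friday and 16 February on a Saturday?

Check each year's weekday for Dec 20 and 16 February:
  1989: Wed/Thu  1990: Thu/Fri  1991: Fri/Sat ✓  1992: Sun/Sun  1993: Mon/Tue  1994: Tue/Wed  1995: Wed/Thu  1996: Fri/Fri  1997: Sat/Sun  1998: Sun/Mon  1999: Mon/Tue  2000: Wed/Wed  2001: Thu/Fri  2002: Fri/Sat ✓  …(5 more)…  2008: Sat/Sat  2009: Sun/Mon  2010: Mon/Tue  2011: Tue/Wed  2012: Thu/Thu  2013: Fri/Sat ✓  2014: Sat/Sun  2015: Sun/Mon  2016: Tue/Tue  2017: Wed/Thu  2018: Thu/Fri  2019: Fri/Sat ✓  2020: Sun/Sun  2021: Mon/Tue
Both conditions hold in: 1991, 2002, 2013, 2019 — 4.

4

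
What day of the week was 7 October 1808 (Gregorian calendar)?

Friday

January 1, 1808 is a Friday.
October 7 is day 281 of the year, i.e. 280 days after Jan 1.
280 mod 7 = 0, so advance 0 weekdays from Friday: Friday.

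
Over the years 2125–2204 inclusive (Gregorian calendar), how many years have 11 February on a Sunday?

11

Track 11 February's weekday year by year (advancing +1, or +2 across a Feb 29):
  2125: Sun ✓  2126: Mon (+1)  2127: Tue (+1)  2128: Wed (+1)  2129: Fri (+2)
  2130: Sat (+1)  2131: Sun (+1) ✓  2132: Mon (+1)  2133: Wed (+2)  2134: Thu (+1)
  2135: Fri (+1)  2136: Sat (+1)  2137: Mon (+2)  2138: Tue (+1)  … (52 more years) …
  2191: Fri (+1)  2192: Sat (+1)  2193: Mon (+2)  2194: Tue (+1)  2195: Wed (+1)
  2196: Thu (+1)  2197: Sat (+2)  2198: Sun (+1) ✓  2199: Mon (+1)  2200: Tue (+1)
  2201: Wed (+1)  2202: Thu (+1)  2203: Fri (+1)  2204: Sat (+1)
Sunday years: 2125, 2131, 2142, 2148, 2153, 2159, 2170, 2176, 2181, 2187, 2198 — 11 in total.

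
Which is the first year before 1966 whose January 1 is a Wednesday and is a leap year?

1964

Jan 1 advances by 2 weekdays after a leap year and by 1 after a common year.
1966: Jan 1 is Saturday.
1965: Friday
1964: Wednesday (leap)
1964 begins on a Wednesday and is a leap year.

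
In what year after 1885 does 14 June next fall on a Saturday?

1890

From one year to the next, a fixed date's weekday advances by 1, or by 2 when a Feb 29 lies between the two dates.
1885: June 14 is Sunday.
1886: Monday (+1)
1887: Tuesday (+1)
1888: Thursday (+2)
1889: Friday (+1)
1890: Saturday (+1)
14 June falls on a Saturday in 1890.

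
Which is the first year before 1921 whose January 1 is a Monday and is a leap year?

Jan 1 advances by 2 weekdays after a leap year and by 1 after a common year.
1921: Jan 1 is Saturday.
1920: Thursday (leap)
1919: Wednesday
1918: Tuesday
1917: Monday
1916: Saturday (leap)
1915: Friday
1914: Thursday
1913: Wednesday
1912: Monday (leap)
1912 begins on a Monday and is a leap year.

1912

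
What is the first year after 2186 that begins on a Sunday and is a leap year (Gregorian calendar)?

Jan 1 advances by 2 weekdays after a leap year and by 1 after a common year.
2186: Jan 1 is Sunday.
2187: Monday
2188: Tuesday (leap)
2189: Thursday
2190: Friday
2191: Saturday
2192: Sunday (leap)
2192 begins on a Sunday and is a leap year.

2192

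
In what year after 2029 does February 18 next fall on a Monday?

2030

From one year to the next, a fixed date's weekday advances by 1, or by 2 when a Feb 29 lies between the two dates.
2029: February 18 is Sunday.
2030: Monday (+1)
February 18 falls on a Monday in 2030.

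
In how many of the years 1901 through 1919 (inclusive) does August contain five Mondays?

August has 31 days; it has five Mondays when Monday falls among the first (month-length − 28) days — i.e. when August 1 is one of Monday/Sunday/Saturday.
August 1 by year: 1901:Thu 1902:Fri 1903:Sat✓ 1904:Mon✓ 1905:Tue 1906:Wed 1907:Thu 1908:Sat✓ 1909:Sun✓ 1910:Mon✓ 1911:Tue 1912:Thu 1913:Fri 1914:Sat✓ 1915:Sun✓ 1916:Tue 1917:Wed 1918:Thu 1919:Fri
Years with five Mondays: 1903, 1904, 1908, 1909, 1910, 1914, 1915 → 7.

7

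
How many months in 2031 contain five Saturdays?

4

A month of length L has five Saturdays iff its first Saturday is on day ≤ L−28 (so day 1–3 in a 31-day month, 1–2 in a 30-day month, day 1 in a leap February).
Checking each month of 2031: Jan starts Wed (31d); Feb starts Sat (28d); Mar starts Sat (31d) ✓; Apr starts Tue (30d); May starts Thu (31d) ✓; Jun starts Sun (30d); Jul starts Tue (31d); Aug starts Fri (31d) ✓; Sep starts Mon (30d); Oct starts Wed (31d); Nov starts Sat (30d) ✓; Dec starts Mon (31d).
Five-Saturday months: March, May, August, November → 4.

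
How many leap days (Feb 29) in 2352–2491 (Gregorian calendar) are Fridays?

5

Leap years in 2352–2491: 35 of them.
Feb 29 weekday advances by 5 (mod 7) from one leap year to the next four years later (or differs when a century non-leap intervenes).
Leap-day weekdays: 2352:Fri✓ 2356:Wed 2360:Mon 2364:Sat 2368:Thu 2372:Tue 2376:Sun 2380:Fri✓ 2384:Wed 2388:Mon 2392:Sat 2396:Thu 2400:Tue …(9 more)… 2440:Wed 2444:Mon 2448:Sat 2452:Thu 2456:Tue 2460:Sun 2464:Fri✓ 2468:Wed 2472:Mon 2476:Sat 2480:Thu 2484:Tue 2488:Sun
Friday: 2352, 2380, 2408, 2436, 2464 → 5.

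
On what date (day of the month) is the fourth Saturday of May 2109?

May 1, 2109 is a Wednesday, so the first Saturday is the 4th.
The fourth Saturday is 4 + 21 = 25.

25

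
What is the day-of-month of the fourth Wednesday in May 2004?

May 1, 2004 is a Saturday, so the first Wednesday is the 5th.
The fourth Wednesday is 5 + 21 = 26.

26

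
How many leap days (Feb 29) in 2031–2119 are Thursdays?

2

Leap years in 2031–2119: 21 of them.
Feb 29 weekday advances by 5 (mod 7) from one leap year to the next four years later (or differs when a century non-leap intervenes).
Leap-day weekdays: 2032:Sun 2036:Fri 2040:Wed 2044:Mon 2048:Sat 2052:Thu✓ 2056:Tue 2060:Sun 2064:Fri 2068:Wed 2072:Mon 2076:Sat 2080:Thu✓ 2084:Tue 2088:Sun 2092:Fri 2096:Wed 2104:Fri 2108:Wed 2112:Mon 2116:Sat
Thursday: 2052, 2080 → 2.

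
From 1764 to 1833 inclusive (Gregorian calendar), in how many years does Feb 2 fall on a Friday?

9

Track Feb 2's weekday year by year (advancing +1, or +2 across a Feb 29):
  1764: Thu  1765: Sat (+2)  1766: Sun (+1)  1767: Mon (+1)  1768: Tue (+1)
  1769: Thu (+2)  1770: Fri (+1) ✓  1771: Sat (+1)  1772: Sun (+1)  1773: Tue (+2)
  1774: Wed (+1)  1775: Thu (+1)  1776: Fri (+1) ✓  1777: Sun (+2)  … (42 more years) …
  1820: Wed (+1)  1821: Fri (+2) ✓  1822: Sat (+1)  1823: Sun (+1)  1824: Mon (+1)
  1825: Wed (+2)  1826: Thu (+1)  1827: Fri (+1) ✓  1828: Sat (+1)  1829: Mon (+2)
  1830: Tue (+1)  1831: Wed (+1)  1832: Thu (+1)  1833: Sat (+2)
Friday years: 1770, 1776, 1781, 1787, 1798, 1810, 1816, 1821, 1827 — 9 in total.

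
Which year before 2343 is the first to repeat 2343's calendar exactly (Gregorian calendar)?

Two years share a calendar iff Jan 1 falls on the same weekday and both are leap or both are common. 2343: Jan 1 is Friday, common year.
2342: Jan 1 Thursday, common
2341: Jan 1 Wednesday, common
2340: Jan 1 Monday, leap
2339: Jan 1 Sunday, common
2338: Jan 1 Saturday, common
2337: Jan 1 Friday, common
2337 matches on both conditions.

2337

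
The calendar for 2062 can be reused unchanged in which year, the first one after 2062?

2073

Two years share a calendar iff Jan 1 falls on the same weekday and both are leap or both are common. 2062: Jan 1 is Sunday, common year.
2063: Jan 1 Monday, common
2064: Jan 1 Tuesday, leap
2065: Jan 1 Thursday, common
2066: Jan 1 Friday, common
2067: Jan 1 Saturday, common
2068: Jan 1 Sunday, leap
2069: Jan 1 Tuesday, common
2070: Jan 1 Wednesday, common
2071: Jan 1 Thursday, common
2072: Jan 1 Friday, leap
2073: Jan 1 Sunday, common
2073 matches on both conditions.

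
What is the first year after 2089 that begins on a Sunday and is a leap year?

Jan 1 advances by 2 weekdays after a leap year and by 1 after a common year.
2089: Jan 1 is Saturday.
2090: Sunday
2091: Monday
2092: Tuesday (leap)
2093: Thursday
2094: Friday
2095: Saturday
2096: Sunday (leap)
2096 begins on a Sunday and is a leap year.

2096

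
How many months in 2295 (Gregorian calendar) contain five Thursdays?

A month of length L has five Thursdays iff its first Thursday is on day ≤ L−28 (so day 1–3 in a 31-day month, 1–2 in a 30-day month, day 1 in a leap February).
Checking each month of 2295: Jan starts Tue (31d) ✓; Feb starts Fri (28d); Mar starts Fri (31d); Apr starts Mon (30d); May starts Wed (31d) ✓; Jun starts Sat (30d); Jul starts Mon (31d); Aug starts Thu (31d) ✓; Sep starts Sun (30d); Oct starts Tue (31d) ✓; Nov starts Fri (30d); Dec starts Sun (31d).
Five-Thursday months: January, May, August, October → 4.

4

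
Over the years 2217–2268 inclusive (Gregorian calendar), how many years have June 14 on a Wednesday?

Track June 14's weekday year by year (advancing +1, or +2 across a Feb 29):
  2217: Sat  2218: Sun (+1)  2219: Mon (+1)  2220: Wed (+2) ✓  2221: Thu (+1)
  2222: Fri (+1)  2223: Sat (+1)  2224: Mon (+2)  2225: Tue (+1)  2226: Wed (+1) ✓
  2227: Thu (+1)  2228: Sat (+2)  2229: Sun (+1)  2230: Mon (+1)  … (24 more years) …
  2255: Thu (+1)  2256: Sat (+2)  2257: Sun (+1)  2258: Mon (+1)  2259: Tue (+1)
  2260: Thu (+2)  2261: Fri (+1)  2262: Sat (+1)  2263: Sun (+1)  2264: Tue (+2)
  2265: Wed (+1) ✓  2266: Thu (+1)  2267: Fri (+1)  2268: Sun (+2)
Wednesday years: 2220, 2226, 2237, 2243, 2248, 2254, 2265 — 7 in total.

7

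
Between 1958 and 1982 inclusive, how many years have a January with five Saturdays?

11

January has 31 days; it has five Saturdays when Saturday falls among the first (month-length − 28) days — i.e. when January 1 is one of Saturday/Friday/Thursday.
January 1 by year: 1958:Wed 1959:Thu✓ 1960:Fri✓ 1961:Sun 1962:Mon 1963:Tue 1964:Wed 1965:Fri✓ 1966:Sat✓ 1967:Sun 1968:Mon 1969:Wed 1970:Thu✓ 1971:Fri✓ 1972:Sat✓ 1973:Mon 1974:Tue 1975:Wed 1976:Thu✓ 1977:Sat✓ 1978:Sun 1979:Mon 1980:Tue 1981:Thu✓ 1982:Fri✓
Years with five Saturdays: 1959, 1960, 1965, 1966, 1970, 1971, 1972, 1976, 1977, 1981, 1982 → 11.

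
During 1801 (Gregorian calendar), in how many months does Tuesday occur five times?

A month of length L has five Tuesdays iff its first Tuesday is on day ≤ L−28 (so day 1–3 in a 31-day month, 1–2 in a 30-day month, day 1 in a leap February).
Checking each month of 1801: Jan starts Thu (31d); Feb starts Sun (28d); Mar starts Sun (31d) ✓; Apr starts Wed (30d); May starts Fri (31d); Jun starts Mon (30d) ✓; Jul starts Wed (31d); Aug starts Sat (31d); Sep starts Tue (30d) ✓; Oct starts Thu (31d); Nov starts Sun (30d); Dec starts Tue (31d) ✓.
Five-Tuesday months: March, June, September, December → 4.

4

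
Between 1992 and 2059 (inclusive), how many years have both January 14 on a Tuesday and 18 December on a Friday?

3

Check each year's weekday for January 14 and 18 December:
  1992: Tue/Fri ✓  1993: Thu/Sat  1994: Fri/Sun  1995: Sat/Mon  1996: Sun/Wed  1997: Tue/Thu  1998: Wed/Fri  1999: Thu/Sat  2000: Fri/Mon  2001: Sun/Tue  2002: Mon/Wed  2003: Tue/Thu  2004: Wed/Sat  2005: Fri/Sun  …(40 more)…  2046: Sun/Tue  2047: Mon/Wed  2048: Tue/Fri ✓  2049: Thu/Sat  2050: Fri/Sun  2051: Sat/Mon  2052: Sun/Wed  2053: Tue/Thu  2054: Wed/Fri  2055: Thu/Sat  2056: Fri/Mon  2057: Sun/Tue  2058: Mon/Wed  2059: Tue/Thu
Both conditions hold in: 1992, 2020, 2048 — 3.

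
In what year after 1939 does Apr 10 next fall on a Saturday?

1943

From one year to the next, a fixed date's weekday advances by 1, or by 2 when a Feb 29 lies between the two dates.
1939: April 10 is Monday.
1940: Wednesday (+2)
1941: Thursday (+1)
1942: Friday (+1)
1943: Saturday (+1)
Apr 10 falls on a Saturday in 1943.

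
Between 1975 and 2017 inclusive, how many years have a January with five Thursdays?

January has 31 days; it has five Thursdays when Thursday falls among the first (month-length − 28) days — i.e. when January 1 is one of Thursday/Wednesday/Tuesday.
January 1 by year: 1975:Wed✓ 1976:Thu✓ 1977:Sat 1978:Sun 1979:Mon 1980:Tue✓ 1981:Thu✓ 1982:Fri 1983:Sat 1984:Sun 1985:Tue✓ 1986:Wed✓ 1987:Thu✓ 1988:Fri 1989:Sun …(13 more)… 2003:Wed✓ 2004:Thu✓ 2005:Sat 2006:Sun 2007:Mon 2008:Tue✓ 2009:Thu✓ 2010:Fri 2011:Sat 2012:Sun 2013:Tue✓ 2014:Wed✓ 2015:Thu✓ 2016:Fri 2017:Sun
Years with five Thursdays: 1975, 1976, 1980, 1981, 1985, 1986, 1987, 1991, 1992, 1997, 1998, 2002, 2003, 2004, 2008, 2009, 2013, 2014, 2015 → 19.

19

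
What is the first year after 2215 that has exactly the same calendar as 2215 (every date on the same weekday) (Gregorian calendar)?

Two years share a calendar iff Jan 1 falls on the same weekday and both are leap or both are common. 2215: Jan 1 is Sunday, common year.
2216: Jan 1 Monday, leap
2217: Jan 1 Wednesday, common
2218: Jan 1 Thursday, common
2219: Jan 1 Friday, common
2220: Jan 1 Saturday, leap
2221: Jan 1 Monday, common
2222: Jan 1 Tuesday, common
2223: Jan 1 Wednesday, common
2224: Jan 1 Thursday, leap
2225: Jan 1 Saturday, common
2226: Jan 1 Sunday, common
2226 matches on both conditions.

2226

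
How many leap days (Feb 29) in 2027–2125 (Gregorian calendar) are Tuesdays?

4

Leap years in 2027–2125: 24 of them.
Feb 29 weekday advances by 5 (mod 7) from one leap year to the next four years later (or differs when a century non-leap intervenes).
Leap-day weekdays: 2028:Tue✓ 2032:Sun 2036:Fri 2040:Wed 2044:Mon 2048:Sat 2052:Thu 2056:Tue✓ 2060:Sun 2064:Fri 2068:Wed 2072:Mon 2076:Sat 2080:Thu 2084:Tue✓ 2088:Sun 2092:Fri 2096:Wed 2104:Fri 2108:Wed 2112:Mon 2116:Sat 2120:Thu 2124:Tue✓
Tuesday: 2028, 2056, 2084, 2124 → 4.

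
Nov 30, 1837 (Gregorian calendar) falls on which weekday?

Thursday

January 1, 1837 is a Sunday.
November 30 is day 334 of the year, i.e. 333 days after Jan 1.
333 mod 7 = 4, so advance 4 weekdays from Sunday: Thursday.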